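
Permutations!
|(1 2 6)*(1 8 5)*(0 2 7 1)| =|(0 2 6 8 5)(1 7)| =10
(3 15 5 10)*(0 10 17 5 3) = (0 10)(3 15)(5 17) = [10, 1, 2, 15, 4, 17, 6, 7, 8, 9, 0, 11, 12, 13, 14, 3, 16, 5]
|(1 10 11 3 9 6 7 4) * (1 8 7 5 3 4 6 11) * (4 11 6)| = 12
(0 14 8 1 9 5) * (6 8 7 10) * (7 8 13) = [14, 9, 2, 3, 4, 0, 13, 10, 1, 5, 6, 11, 12, 7, 8] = (0 14 8 1 9 5)(6 13 7 10)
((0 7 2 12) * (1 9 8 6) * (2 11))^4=(0 12 2 11 7)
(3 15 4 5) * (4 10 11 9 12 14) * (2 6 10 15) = (15)(2 6 10 11 9 12 14 4 5 3) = [0, 1, 6, 2, 5, 3, 10, 7, 8, 12, 11, 9, 14, 13, 4, 15]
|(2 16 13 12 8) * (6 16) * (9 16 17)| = 8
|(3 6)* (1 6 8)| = 4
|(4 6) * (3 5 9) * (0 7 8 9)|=6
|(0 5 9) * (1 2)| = 6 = |(0 5 9)(1 2)|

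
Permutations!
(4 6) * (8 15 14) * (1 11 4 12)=(1 11 4 6 12)(8 15 14)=[0, 11, 2, 3, 6, 5, 12, 7, 15, 9, 10, 4, 1, 13, 8, 14]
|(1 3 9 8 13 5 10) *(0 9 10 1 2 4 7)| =|(0 9 8 13 5 1 3 10 2 4 7)| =11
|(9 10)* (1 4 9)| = |(1 4 9 10)| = 4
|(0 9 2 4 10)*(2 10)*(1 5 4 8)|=15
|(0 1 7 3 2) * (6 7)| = |(0 1 6 7 3 2)| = 6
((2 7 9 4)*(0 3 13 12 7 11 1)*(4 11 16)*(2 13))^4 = ((0 3 2 16 4 13 12 7 9 11 1))^4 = (0 4 9 3 13 11 2 12 1 16 7)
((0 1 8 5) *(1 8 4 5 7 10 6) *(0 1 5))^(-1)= ((0 8 7 10 6 5 1 4))^(-1)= (0 4 1 5 6 10 7 8)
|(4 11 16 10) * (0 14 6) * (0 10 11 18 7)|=14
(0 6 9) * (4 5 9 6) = (0 4 5 9) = [4, 1, 2, 3, 5, 9, 6, 7, 8, 0]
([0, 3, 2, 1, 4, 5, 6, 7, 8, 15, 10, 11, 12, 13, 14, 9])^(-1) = (1 3)(9 15)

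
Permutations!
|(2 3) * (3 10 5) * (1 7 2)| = 6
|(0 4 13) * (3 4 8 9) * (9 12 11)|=8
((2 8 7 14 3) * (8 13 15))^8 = ((2 13 15 8 7 14 3))^8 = (2 13 15 8 7 14 3)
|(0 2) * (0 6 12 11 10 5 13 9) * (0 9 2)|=7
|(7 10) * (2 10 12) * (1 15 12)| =6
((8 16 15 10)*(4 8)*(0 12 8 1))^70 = (0 4 15 8)(1 10 16 12)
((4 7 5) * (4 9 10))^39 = ((4 7 5 9 10))^39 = (4 10 9 5 7)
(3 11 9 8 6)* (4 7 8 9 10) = (3 11 10 4 7 8 6) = [0, 1, 2, 11, 7, 5, 3, 8, 6, 9, 4, 10]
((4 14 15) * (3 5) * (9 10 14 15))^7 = ((3 5)(4 15)(9 10 14))^7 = (3 5)(4 15)(9 10 14)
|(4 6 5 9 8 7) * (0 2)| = 6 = |(0 2)(4 6 5 9 8 7)|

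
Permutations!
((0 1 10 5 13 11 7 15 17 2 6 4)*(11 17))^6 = ((0 1 10 5 13 17 2 6 4)(7 15 11))^6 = (0 2 5)(1 6 13)(4 17 10)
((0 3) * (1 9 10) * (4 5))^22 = (1 9 10)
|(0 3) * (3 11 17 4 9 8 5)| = 8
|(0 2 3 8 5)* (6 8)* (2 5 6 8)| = |(0 5)(2 3 8 6)| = 4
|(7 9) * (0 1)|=2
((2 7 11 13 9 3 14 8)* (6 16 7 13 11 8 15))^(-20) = (16)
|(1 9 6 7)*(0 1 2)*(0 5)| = |(0 1 9 6 7 2 5)| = 7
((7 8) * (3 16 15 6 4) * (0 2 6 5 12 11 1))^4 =(0 3 12 2 16 11 6 15 1 4 5)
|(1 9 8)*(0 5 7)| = 3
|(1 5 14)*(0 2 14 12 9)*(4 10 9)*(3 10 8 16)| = |(0 2 14 1 5 12 4 8 16 3 10 9)| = 12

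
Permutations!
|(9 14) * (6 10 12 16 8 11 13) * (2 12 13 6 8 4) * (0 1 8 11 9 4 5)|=|(0 1 8 9 14 4 2 12 16 5)(6 10 13 11)|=20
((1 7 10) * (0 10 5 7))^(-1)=(0 1 10)(5 7)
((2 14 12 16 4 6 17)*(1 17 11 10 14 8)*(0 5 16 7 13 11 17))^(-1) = (0 1 8 2 17 6 4 16 5)(7 12 14 10 11 13)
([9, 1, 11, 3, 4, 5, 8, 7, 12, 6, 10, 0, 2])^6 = (0 11 2 12 8 6 9)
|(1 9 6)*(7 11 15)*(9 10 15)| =7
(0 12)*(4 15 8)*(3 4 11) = (0 12)(3 4 15 8 11) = [12, 1, 2, 4, 15, 5, 6, 7, 11, 9, 10, 3, 0, 13, 14, 8]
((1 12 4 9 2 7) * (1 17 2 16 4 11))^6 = (17)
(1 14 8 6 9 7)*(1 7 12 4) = [0, 14, 2, 3, 1, 5, 9, 7, 6, 12, 10, 11, 4, 13, 8] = (1 14 8 6 9 12 4)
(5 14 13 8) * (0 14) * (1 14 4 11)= [4, 14, 2, 3, 11, 0, 6, 7, 5, 9, 10, 1, 12, 8, 13]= (0 4 11 1 14 13 8 5)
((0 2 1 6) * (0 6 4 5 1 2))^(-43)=((6)(1 4 5))^(-43)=(6)(1 5 4)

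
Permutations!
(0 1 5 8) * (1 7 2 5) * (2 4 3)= (0 7 4 3 2 5 8)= [7, 1, 5, 2, 3, 8, 6, 4, 0]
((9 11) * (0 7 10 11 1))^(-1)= ((0 7 10 11 9 1))^(-1)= (0 1 9 11 10 7)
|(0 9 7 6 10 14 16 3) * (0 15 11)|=|(0 9 7 6 10 14 16 3 15 11)|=10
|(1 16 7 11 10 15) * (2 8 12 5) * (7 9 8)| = |(1 16 9 8 12 5 2 7 11 10 15)| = 11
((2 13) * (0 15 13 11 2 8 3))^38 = (0 8 15 3 13)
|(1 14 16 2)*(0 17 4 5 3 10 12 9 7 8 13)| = 44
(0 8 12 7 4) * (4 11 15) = (0 8 12 7 11 15 4) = [8, 1, 2, 3, 0, 5, 6, 11, 12, 9, 10, 15, 7, 13, 14, 4]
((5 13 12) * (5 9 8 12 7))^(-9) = ((5 13 7)(8 12 9))^(-9) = (13)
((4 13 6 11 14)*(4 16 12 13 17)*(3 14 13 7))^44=(17)(3 7 12 16 14)(6 13 11)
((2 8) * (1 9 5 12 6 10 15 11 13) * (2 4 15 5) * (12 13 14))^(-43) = ((1 9 2 8 4 15 11 14 12 6 10 5 13))^(-43) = (1 6 15 9 10 11 2 5 14 8 13 12 4)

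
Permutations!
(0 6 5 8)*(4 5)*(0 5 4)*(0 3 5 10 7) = (0 6 3 5 8 10 7) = [6, 1, 2, 5, 4, 8, 3, 0, 10, 9, 7]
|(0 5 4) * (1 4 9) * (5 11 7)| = 7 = |(0 11 7 5 9 1 4)|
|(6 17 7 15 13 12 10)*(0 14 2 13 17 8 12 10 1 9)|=|(0 14 2 13 10 6 8 12 1 9)(7 15 17)|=30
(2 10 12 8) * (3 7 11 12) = [0, 1, 10, 7, 4, 5, 6, 11, 2, 9, 3, 12, 8] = (2 10 3 7 11 12 8)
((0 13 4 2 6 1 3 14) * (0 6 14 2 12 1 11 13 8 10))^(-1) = (0 10 8)(1 12 4 13 11 6 14 2 3)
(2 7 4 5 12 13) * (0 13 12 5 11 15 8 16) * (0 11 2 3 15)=(0 13 3 15 8 16 11)(2 7 4)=[13, 1, 7, 15, 2, 5, 6, 4, 16, 9, 10, 0, 12, 3, 14, 8, 11]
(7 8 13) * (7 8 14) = (7 14)(8 13) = [0, 1, 2, 3, 4, 5, 6, 14, 13, 9, 10, 11, 12, 8, 7]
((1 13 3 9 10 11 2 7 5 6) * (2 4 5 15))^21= (15)(1 9 4)(3 11 6)(5 13 10)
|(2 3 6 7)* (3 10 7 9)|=3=|(2 10 7)(3 6 9)|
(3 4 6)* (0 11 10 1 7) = (0 11 10 1 7)(3 4 6) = [11, 7, 2, 4, 6, 5, 3, 0, 8, 9, 1, 10]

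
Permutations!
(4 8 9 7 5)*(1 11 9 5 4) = (1 11 9 7 4 8 5) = [0, 11, 2, 3, 8, 1, 6, 4, 5, 7, 10, 9]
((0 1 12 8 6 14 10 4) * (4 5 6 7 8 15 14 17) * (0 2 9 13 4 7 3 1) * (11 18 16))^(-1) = (1 3 8 7 17 6 5 10 14 15 12)(2 4 13 9)(11 16 18)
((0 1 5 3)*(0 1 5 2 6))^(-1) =((0 5 3 1 2 6))^(-1) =(0 6 2 1 3 5)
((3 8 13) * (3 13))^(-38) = (13)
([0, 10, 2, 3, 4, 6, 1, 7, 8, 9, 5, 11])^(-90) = (11)(1 5)(6 10)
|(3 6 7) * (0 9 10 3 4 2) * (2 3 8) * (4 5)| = 5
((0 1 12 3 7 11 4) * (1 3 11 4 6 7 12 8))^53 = ((0 3 12 11 6 7 4)(1 8))^53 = (0 6 3 7 12 4 11)(1 8)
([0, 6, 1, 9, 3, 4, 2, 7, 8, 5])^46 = (1 6 2)(3 5)(4 9)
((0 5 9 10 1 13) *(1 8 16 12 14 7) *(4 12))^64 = ((0 5 9 10 8 16 4 12 14 7 1 13))^64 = (0 8 14)(1 9 4)(5 16 7)(10 12 13)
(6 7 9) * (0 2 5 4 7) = (0 2 5 4 7 9 6) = [2, 1, 5, 3, 7, 4, 0, 9, 8, 6]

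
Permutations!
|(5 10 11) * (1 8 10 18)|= 6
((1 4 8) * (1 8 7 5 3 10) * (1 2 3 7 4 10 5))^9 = (1 3)(2 7)(5 10) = ((1 10 2 3 5 7))^9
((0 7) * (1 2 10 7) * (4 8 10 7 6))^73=((0 1 2 7)(4 8 10 6))^73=(0 1 2 7)(4 8 10 6)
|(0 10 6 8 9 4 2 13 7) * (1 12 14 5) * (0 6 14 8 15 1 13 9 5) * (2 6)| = |(0 10 14)(1 12 8 5 13 7 2 9 4 6 15)| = 33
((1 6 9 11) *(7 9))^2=(1 7 11 6 9)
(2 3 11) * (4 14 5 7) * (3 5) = (2 5 7 4 14 3 11) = [0, 1, 5, 11, 14, 7, 6, 4, 8, 9, 10, 2, 12, 13, 3]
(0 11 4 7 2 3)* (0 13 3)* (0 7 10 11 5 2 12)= (0 5 2 7 12)(3 13)(4 10 11)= [5, 1, 7, 13, 10, 2, 6, 12, 8, 9, 11, 4, 0, 3]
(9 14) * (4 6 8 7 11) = (4 6 8 7 11)(9 14) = [0, 1, 2, 3, 6, 5, 8, 11, 7, 14, 10, 4, 12, 13, 9]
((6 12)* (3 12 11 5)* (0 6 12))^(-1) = (12)(0 3 5 11 6)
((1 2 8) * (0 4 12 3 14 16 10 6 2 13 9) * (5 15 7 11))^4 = (0 14 2 9 3 6 13 12 10 1 4 16 8)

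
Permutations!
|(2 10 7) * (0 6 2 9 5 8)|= |(0 6 2 10 7 9 5 8)|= 8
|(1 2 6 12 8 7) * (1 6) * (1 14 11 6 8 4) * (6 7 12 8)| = |(1 2 14 11 7 6 8 12 4)| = 9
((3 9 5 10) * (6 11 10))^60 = ((3 9 5 6 11 10))^60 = (11)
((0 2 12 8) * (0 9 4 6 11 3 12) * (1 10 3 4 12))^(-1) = ((0 2)(1 10 3)(4 6 11)(8 9 12))^(-1) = (0 2)(1 3 10)(4 11 6)(8 12 9)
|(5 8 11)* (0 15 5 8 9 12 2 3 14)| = |(0 15 5 9 12 2 3 14)(8 11)| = 8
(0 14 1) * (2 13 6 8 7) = (0 14 1)(2 13 6 8 7) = [14, 0, 13, 3, 4, 5, 8, 2, 7, 9, 10, 11, 12, 6, 1]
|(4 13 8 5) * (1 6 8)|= 6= |(1 6 8 5 4 13)|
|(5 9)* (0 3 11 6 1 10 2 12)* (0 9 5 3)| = 8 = |(1 10 2 12 9 3 11 6)|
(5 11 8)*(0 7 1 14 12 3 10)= (0 7 1 14 12 3 10)(5 11 8)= [7, 14, 2, 10, 4, 11, 6, 1, 5, 9, 0, 8, 3, 13, 12]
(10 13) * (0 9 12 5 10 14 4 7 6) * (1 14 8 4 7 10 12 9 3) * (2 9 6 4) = (0 3 1 14 7 4 10 13 8 2 9 6)(5 12) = [3, 14, 9, 1, 10, 12, 0, 4, 2, 6, 13, 11, 5, 8, 7]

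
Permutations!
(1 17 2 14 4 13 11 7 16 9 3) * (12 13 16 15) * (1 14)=(1 17 2)(3 14 4 16 9)(7 15 12 13 11)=[0, 17, 1, 14, 16, 5, 6, 15, 8, 3, 10, 7, 13, 11, 4, 12, 9, 2]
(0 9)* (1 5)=(0 9)(1 5)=[9, 5, 2, 3, 4, 1, 6, 7, 8, 0]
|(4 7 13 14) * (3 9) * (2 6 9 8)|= |(2 6 9 3 8)(4 7 13 14)|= 20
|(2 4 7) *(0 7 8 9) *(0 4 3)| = |(0 7 2 3)(4 8 9)| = 12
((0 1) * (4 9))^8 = (9)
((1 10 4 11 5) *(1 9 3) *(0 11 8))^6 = (0 10 9)(1 5 8)(3 11 4)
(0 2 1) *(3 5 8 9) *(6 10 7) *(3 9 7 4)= [2, 0, 1, 5, 3, 8, 10, 6, 7, 9, 4]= (0 2 1)(3 5 8 7 6 10 4)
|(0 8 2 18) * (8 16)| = |(0 16 8 2 18)| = 5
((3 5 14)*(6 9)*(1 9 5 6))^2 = ((1 9)(3 6 5 14))^2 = (3 5)(6 14)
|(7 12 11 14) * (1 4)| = |(1 4)(7 12 11 14)| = 4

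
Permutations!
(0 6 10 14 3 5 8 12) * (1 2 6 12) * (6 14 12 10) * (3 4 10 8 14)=(0 8 1 2 3 5 14 4 10 12)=[8, 2, 3, 5, 10, 14, 6, 7, 1, 9, 12, 11, 0, 13, 4]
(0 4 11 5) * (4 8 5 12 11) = (0 8 5)(11 12) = [8, 1, 2, 3, 4, 0, 6, 7, 5, 9, 10, 12, 11]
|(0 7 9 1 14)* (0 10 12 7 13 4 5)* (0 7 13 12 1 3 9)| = 6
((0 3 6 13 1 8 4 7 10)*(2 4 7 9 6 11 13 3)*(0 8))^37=((0 2 4 9 6 3 11 13 1)(7 10 8))^37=(0 2 4 9 6 3 11 13 1)(7 10 8)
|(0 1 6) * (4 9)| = |(0 1 6)(4 9)| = 6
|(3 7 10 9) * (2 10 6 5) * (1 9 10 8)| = |(10)(1 9 3 7 6 5 2 8)| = 8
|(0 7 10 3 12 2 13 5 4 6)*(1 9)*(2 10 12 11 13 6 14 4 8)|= |(0 7 12 10 3 11 13 5 8 2 6)(1 9)(4 14)|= 22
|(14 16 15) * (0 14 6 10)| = |(0 14 16 15 6 10)| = 6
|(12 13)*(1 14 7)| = |(1 14 7)(12 13)| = 6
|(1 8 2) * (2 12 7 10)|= 6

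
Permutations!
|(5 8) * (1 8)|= 3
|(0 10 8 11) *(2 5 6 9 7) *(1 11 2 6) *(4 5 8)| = 6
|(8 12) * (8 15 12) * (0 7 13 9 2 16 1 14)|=|(0 7 13 9 2 16 1 14)(12 15)|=8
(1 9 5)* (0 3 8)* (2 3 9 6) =(0 9 5 1 6 2 3 8) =[9, 6, 3, 8, 4, 1, 2, 7, 0, 5]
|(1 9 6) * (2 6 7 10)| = 6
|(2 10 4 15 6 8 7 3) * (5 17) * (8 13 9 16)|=22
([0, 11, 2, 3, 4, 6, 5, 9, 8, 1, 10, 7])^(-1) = (1 9 7 11)(5 6)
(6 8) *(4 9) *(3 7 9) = (3 7 9 4)(6 8) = [0, 1, 2, 7, 3, 5, 8, 9, 6, 4]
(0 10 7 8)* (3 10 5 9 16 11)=[5, 1, 2, 10, 4, 9, 6, 8, 0, 16, 7, 3, 12, 13, 14, 15, 11]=(0 5 9 16 11 3 10 7 8)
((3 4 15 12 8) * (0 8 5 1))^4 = (0 15)(1 4)(3 5)(8 12) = ((0 8 3 4 15 12 5 1))^4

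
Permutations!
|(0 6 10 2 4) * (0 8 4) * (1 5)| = |(0 6 10 2)(1 5)(4 8)| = 4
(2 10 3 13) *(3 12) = (2 10 12 3 13) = [0, 1, 10, 13, 4, 5, 6, 7, 8, 9, 12, 11, 3, 2]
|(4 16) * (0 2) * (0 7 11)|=4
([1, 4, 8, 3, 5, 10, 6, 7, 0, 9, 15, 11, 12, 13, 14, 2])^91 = [5, 10, 1, 3, 15, 2, 6, 7, 4, 9, 8, 11, 12, 13, 14, 0]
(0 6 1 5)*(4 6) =(0 4 6 1 5) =[4, 5, 2, 3, 6, 0, 1]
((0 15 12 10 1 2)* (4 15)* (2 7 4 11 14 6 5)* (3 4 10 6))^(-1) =(0 2 5 6 12 15 4 3 14 11)(1 10 7)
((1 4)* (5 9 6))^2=(5 6 9)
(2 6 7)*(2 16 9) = [0, 1, 6, 3, 4, 5, 7, 16, 8, 2, 10, 11, 12, 13, 14, 15, 9] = (2 6 7 16 9)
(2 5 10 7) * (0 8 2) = [8, 1, 5, 3, 4, 10, 6, 0, 2, 9, 7] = (0 8 2 5 10 7)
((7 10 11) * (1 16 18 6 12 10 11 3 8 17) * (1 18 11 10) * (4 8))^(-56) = (1 10 17)(3 18 16)(4 6 11)(7 8 12)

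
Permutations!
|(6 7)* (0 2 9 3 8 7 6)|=6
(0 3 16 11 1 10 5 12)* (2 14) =(0 3 16 11 1 10 5 12)(2 14) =[3, 10, 14, 16, 4, 12, 6, 7, 8, 9, 5, 1, 0, 13, 2, 15, 11]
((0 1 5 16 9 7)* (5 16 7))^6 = ((0 1 16 9 5 7))^6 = (16)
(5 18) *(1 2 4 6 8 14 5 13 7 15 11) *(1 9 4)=(1 2)(4 6 8 14 5 18 13 7 15 11 9)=[0, 2, 1, 3, 6, 18, 8, 15, 14, 4, 10, 9, 12, 7, 5, 11, 16, 17, 13]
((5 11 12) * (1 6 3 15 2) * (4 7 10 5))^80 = (15)(4 10 11)(5 12 7)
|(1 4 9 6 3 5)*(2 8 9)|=8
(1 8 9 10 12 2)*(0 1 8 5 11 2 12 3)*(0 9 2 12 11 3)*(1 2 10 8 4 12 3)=(0 2 4 12 11 3 9 8 10)(1 5)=[2, 5, 4, 9, 12, 1, 6, 7, 10, 8, 0, 3, 11]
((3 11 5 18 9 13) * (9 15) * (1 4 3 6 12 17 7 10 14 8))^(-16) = (18)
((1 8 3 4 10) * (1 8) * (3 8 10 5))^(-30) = ((10)(3 4 5))^(-30) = (10)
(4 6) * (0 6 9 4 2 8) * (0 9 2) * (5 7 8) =(0 6)(2 5 7 8 9 4) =[6, 1, 5, 3, 2, 7, 0, 8, 9, 4]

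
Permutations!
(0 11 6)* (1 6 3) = (0 11 3 1 6) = [11, 6, 2, 1, 4, 5, 0, 7, 8, 9, 10, 3]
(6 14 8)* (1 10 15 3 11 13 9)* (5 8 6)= (1 10 15 3 11 13 9)(5 8)(6 14)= [0, 10, 2, 11, 4, 8, 14, 7, 5, 1, 15, 13, 12, 9, 6, 3]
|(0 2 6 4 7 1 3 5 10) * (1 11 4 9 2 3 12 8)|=12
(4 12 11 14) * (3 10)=(3 10)(4 12 11 14)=[0, 1, 2, 10, 12, 5, 6, 7, 8, 9, 3, 14, 11, 13, 4]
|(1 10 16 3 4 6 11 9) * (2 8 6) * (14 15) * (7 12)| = 10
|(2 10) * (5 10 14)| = 4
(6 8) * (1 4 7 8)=(1 4 7 8 6)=[0, 4, 2, 3, 7, 5, 1, 8, 6]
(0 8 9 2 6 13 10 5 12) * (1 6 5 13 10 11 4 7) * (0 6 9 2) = (0 8 2 5 12 6 10 13 11 4 7 1 9) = [8, 9, 5, 3, 7, 12, 10, 1, 2, 0, 13, 4, 6, 11]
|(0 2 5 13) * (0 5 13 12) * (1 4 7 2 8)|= |(0 8 1 4 7 2 13 5 12)|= 9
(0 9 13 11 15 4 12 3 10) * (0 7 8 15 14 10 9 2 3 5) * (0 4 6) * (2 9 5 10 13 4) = [9, 1, 3, 5, 12, 2, 0, 8, 15, 4, 7, 14, 10, 11, 13, 6] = (0 9 4 12 10 7 8 15 6)(2 3 5)(11 14 13)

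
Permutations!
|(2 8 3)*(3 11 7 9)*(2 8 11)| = |(2 11 7 9 3 8)| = 6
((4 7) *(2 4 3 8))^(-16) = (2 8 3 7 4)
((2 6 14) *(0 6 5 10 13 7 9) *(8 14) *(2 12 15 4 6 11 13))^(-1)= (0 9 7 13 11)(2 10 5)(4 15 12 14 8 6)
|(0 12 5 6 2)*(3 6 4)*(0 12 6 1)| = |(0 6 2 12 5 4 3 1)| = 8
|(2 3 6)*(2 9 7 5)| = |(2 3 6 9 7 5)| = 6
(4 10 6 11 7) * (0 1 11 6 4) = (0 1 11 7)(4 10) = [1, 11, 2, 3, 10, 5, 6, 0, 8, 9, 4, 7]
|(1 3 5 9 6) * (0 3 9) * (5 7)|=12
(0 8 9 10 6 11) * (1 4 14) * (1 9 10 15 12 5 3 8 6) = (0 6 11)(1 4 14 9 15 12 5 3 8 10) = [6, 4, 2, 8, 14, 3, 11, 7, 10, 15, 1, 0, 5, 13, 9, 12]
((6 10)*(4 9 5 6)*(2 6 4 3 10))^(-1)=((2 6)(3 10)(4 9 5))^(-1)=(2 6)(3 10)(4 5 9)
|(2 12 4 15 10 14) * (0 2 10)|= |(0 2 12 4 15)(10 14)|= 10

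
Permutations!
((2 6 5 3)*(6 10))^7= (2 6 3 10 5)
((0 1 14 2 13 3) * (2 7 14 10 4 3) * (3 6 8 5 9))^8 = ((0 1 10 4 6 8 5 9 3)(2 13)(7 14))^8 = (14)(0 3 9 5 8 6 4 10 1)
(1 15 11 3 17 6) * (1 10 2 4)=(1 15 11 3 17 6 10 2 4)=[0, 15, 4, 17, 1, 5, 10, 7, 8, 9, 2, 3, 12, 13, 14, 11, 16, 6]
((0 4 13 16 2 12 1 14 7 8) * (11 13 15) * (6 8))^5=((0 4 15 11 13 16 2 12 1 14 7 6 8))^5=(0 16 7 15 12 8 13 14 4 2 6 11 1)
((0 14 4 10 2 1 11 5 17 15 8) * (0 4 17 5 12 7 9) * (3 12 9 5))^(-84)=(0 8 1 14 4 11 17 10 9 15 2)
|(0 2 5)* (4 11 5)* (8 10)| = 10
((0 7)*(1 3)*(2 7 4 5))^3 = (0 2 4 7 5)(1 3)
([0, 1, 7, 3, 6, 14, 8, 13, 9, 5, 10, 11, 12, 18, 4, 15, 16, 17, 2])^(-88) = [0, 1, 2, 3, 8, 4, 9, 7, 5, 14, 10, 11, 12, 13, 6, 15, 16, 17, 18]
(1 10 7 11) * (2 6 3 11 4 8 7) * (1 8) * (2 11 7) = [0, 10, 6, 7, 1, 5, 3, 4, 2, 9, 11, 8] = (1 10 11 8 2 6 3 7 4)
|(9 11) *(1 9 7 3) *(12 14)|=10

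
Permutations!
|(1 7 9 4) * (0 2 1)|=|(0 2 1 7 9 4)|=6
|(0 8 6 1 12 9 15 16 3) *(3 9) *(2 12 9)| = 10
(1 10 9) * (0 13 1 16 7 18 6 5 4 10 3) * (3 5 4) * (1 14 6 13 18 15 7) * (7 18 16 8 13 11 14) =(0 16 1 5 3)(4 10 9 8 13 7 15 18 11 14 6) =[16, 5, 2, 0, 10, 3, 4, 15, 13, 8, 9, 14, 12, 7, 6, 18, 1, 17, 11]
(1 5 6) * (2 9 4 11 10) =(1 5 6)(2 9 4 11 10) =[0, 5, 9, 3, 11, 6, 1, 7, 8, 4, 2, 10]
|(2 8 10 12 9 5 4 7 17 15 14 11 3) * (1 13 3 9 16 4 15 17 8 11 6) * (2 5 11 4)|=14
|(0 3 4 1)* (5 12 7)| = |(0 3 4 1)(5 12 7)| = 12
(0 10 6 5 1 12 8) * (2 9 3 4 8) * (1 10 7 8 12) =(0 7 8)(2 9 3 4 12)(5 10 6) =[7, 1, 9, 4, 12, 10, 5, 8, 0, 3, 6, 11, 2]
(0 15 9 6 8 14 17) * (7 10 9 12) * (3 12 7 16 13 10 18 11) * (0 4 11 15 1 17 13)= (0 1 17 4 11 3 12 16)(6 8 14 13 10 9)(7 18 15)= [1, 17, 2, 12, 11, 5, 8, 18, 14, 6, 9, 3, 16, 10, 13, 7, 0, 4, 15]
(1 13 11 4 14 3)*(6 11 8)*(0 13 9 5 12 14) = (0 13 8 6 11 4)(1 9 5 12 14 3) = [13, 9, 2, 1, 0, 12, 11, 7, 6, 5, 10, 4, 14, 8, 3]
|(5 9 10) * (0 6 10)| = 5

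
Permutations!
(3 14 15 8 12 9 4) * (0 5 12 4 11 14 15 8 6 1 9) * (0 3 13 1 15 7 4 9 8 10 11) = (0 5 12 3 7 4 13 1 8 9)(6 15)(10 11 14) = [5, 8, 2, 7, 13, 12, 15, 4, 9, 0, 11, 14, 3, 1, 10, 6]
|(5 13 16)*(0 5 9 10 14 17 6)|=|(0 5 13 16 9 10 14 17 6)|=9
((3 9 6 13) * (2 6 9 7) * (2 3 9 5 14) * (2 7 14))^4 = (2 5 9 13 6)(3 14 7)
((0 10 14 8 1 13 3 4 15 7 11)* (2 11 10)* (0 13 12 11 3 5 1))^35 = ((0 2 3 4 15 7 10 14 8)(1 12 11 13 5))^35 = (0 8 14 10 7 15 4 3 2)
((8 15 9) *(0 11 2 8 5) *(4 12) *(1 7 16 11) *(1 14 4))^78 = ((0 14 4 12 1 7 16 11 2 8 15 9 5))^78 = (16)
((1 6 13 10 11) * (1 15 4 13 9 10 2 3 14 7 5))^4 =(1 11 2 5 10 13 7 9 4 14 6 15 3)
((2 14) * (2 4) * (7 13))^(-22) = ((2 14 4)(7 13))^(-22) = (2 4 14)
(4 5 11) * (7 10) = (4 5 11)(7 10) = [0, 1, 2, 3, 5, 11, 6, 10, 8, 9, 7, 4]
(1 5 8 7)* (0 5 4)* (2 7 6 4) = (0 5 8 6 4)(1 2 7) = [5, 2, 7, 3, 0, 8, 4, 1, 6]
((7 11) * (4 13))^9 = ((4 13)(7 11))^9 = (4 13)(7 11)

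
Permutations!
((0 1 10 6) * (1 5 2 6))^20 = (10)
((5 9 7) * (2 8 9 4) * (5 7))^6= ((2 8 9 5 4))^6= (2 8 9 5 4)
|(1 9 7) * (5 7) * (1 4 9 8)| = |(1 8)(4 9 5 7)| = 4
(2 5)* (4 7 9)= (2 5)(4 7 9)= [0, 1, 5, 3, 7, 2, 6, 9, 8, 4]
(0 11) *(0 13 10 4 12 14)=(0 11 13 10 4 12 14)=[11, 1, 2, 3, 12, 5, 6, 7, 8, 9, 4, 13, 14, 10, 0]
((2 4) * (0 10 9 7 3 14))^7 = ((0 10 9 7 3 14)(2 4))^7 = (0 10 9 7 3 14)(2 4)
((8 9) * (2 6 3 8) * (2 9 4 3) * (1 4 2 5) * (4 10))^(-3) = (1 2 4 5 8 10 6 3)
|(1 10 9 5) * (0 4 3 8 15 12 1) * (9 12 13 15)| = |(0 4 3 8 9 5)(1 10 12)(13 15)| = 6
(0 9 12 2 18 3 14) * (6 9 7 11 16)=[7, 1, 18, 14, 4, 5, 9, 11, 8, 12, 10, 16, 2, 13, 0, 15, 6, 17, 3]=(0 7 11 16 6 9 12 2 18 3 14)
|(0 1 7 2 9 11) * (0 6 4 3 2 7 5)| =|(0 1 5)(2 9 11 6 4 3)| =6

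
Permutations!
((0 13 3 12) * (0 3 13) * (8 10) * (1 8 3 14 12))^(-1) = ((1 8 10 3)(12 14))^(-1) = (1 3 10 8)(12 14)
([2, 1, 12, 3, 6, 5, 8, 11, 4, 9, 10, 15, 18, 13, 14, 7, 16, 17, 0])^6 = (0 12)(2 18)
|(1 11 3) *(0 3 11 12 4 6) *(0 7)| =7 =|(0 3 1 12 4 6 7)|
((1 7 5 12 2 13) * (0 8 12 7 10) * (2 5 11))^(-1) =((0 8 12 5 7 11 2 13 1 10))^(-1) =(0 10 1 13 2 11 7 5 12 8)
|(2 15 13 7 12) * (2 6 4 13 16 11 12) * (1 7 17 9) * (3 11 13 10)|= 24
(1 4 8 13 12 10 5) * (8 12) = (1 4 12 10 5)(8 13) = [0, 4, 2, 3, 12, 1, 6, 7, 13, 9, 5, 11, 10, 8]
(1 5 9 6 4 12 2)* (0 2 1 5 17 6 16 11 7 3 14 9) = (0 2 5)(1 17 6 4 12)(3 14 9 16 11 7) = [2, 17, 5, 14, 12, 0, 4, 3, 8, 16, 10, 7, 1, 13, 9, 15, 11, 6]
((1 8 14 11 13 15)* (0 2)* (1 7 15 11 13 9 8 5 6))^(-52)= (15)(1 6 5)(8 11 14 9 13)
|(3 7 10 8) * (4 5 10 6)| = 7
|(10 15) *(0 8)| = |(0 8)(10 15)| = 2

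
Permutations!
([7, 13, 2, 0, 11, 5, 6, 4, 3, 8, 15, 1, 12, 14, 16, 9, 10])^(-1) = (0 3 8 9 15 10 16 14 13 1 11 4 7)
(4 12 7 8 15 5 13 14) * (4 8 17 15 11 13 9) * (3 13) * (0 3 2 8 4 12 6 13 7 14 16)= (0 3 7 17 15 5 9 12 14 4 6 13 16)(2 8 11)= [3, 1, 8, 7, 6, 9, 13, 17, 11, 12, 10, 2, 14, 16, 4, 5, 0, 15]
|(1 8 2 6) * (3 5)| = |(1 8 2 6)(3 5)| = 4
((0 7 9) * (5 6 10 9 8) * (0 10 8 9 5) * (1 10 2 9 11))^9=((0 7 11 1 10 5 6 8)(2 9))^9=(0 7 11 1 10 5 6 8)(2 9)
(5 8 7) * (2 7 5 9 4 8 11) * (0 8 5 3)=(0 8 3)(2 7 9 4 5 11)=[8, 1, 7, 0, 5, 11, 6, 9, 3, 4, 10, 2]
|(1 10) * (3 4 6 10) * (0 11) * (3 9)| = |(0 11)(1 9 3 4 6 10)| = 6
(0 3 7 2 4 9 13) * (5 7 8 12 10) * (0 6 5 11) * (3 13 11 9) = (0 13 6 5 7 2 4 3 8 12 10 9 11) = [13, 1, 4, 8, 3, 7, 5, 2, 12, 11, 9, 0, 10, 6]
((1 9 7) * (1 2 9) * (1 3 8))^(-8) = ((1 3 8)(2 9 7))^(-8) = (1 3 8)(2 9 7)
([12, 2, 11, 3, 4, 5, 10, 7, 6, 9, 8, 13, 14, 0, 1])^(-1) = [13, 14, 1, 3, 4, 5, 8, 7, 10, 9, 6, 2, 0, 11, 12]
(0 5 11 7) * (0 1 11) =(0 5)(1 11 7) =[5, 11, 2, 3, 4, 0, 6, 1, 8, 9, 10, 7]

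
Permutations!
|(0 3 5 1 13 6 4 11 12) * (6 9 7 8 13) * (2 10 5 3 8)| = 13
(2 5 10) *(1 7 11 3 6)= (1 7 11 3 6)(2 5 10)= [0, 7, 5, 6, 4, 10, 1, 11, 8, 9, 2, 3]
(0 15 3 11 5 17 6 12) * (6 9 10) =(0 15 3 11 5 17 9 10 6 12) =[15, 1, 2, 11, 4, 17, 12, 7, 8, 10, 6, 5, 0, 13, 14, 3, 16, 9]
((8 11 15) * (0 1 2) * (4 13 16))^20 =((0 1 2)(4 13 16)(8 11 15))^20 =(0 2 1)(4 16 13)(8 15 11)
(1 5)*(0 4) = (0 4)(1 5) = [4, 5, 2, 3, 0, 1]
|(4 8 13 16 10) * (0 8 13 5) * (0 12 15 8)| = 4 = |(4 13 16 10)(5 12 15 8)|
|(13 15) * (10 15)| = |(10 15 13)| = 3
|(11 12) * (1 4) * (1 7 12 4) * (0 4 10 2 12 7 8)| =12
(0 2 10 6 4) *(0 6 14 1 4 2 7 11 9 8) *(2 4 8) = (0 7 11 9 2 10 14 1 8)(4 6) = [7, 8, 10, 3, 6, 5, 4, 11, 0, 2, 14, 9, 12, 13, 1]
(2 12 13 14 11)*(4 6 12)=[0, 1, 4, 3, 6, 5, 12, 7, 8, 9, 10, 2, 13, 14, 11]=(2 4 6 12 13 14 11)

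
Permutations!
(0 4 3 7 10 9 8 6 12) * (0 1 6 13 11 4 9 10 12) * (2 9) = [2, 6, 9, 7, 3, 5, 0, 12, 13, 8, 10, 4, 1, 11] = (0 2 9 8 13 11 4 3 7 12 1 6)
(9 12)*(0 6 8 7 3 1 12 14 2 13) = (0 6 8 7 3 1 12 9 14 2 13) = [6, 12, 13, 1, 4, 5, 8, 3, 7, 14, 10, 11, 9, 0, 2]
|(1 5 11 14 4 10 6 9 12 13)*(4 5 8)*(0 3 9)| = 30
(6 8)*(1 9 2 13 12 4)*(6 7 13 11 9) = (1 6 8 7 13 12 4)(2 11 9) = [0, 6, 11, 3, 1, 5, 8, 13, 7, 2, 10, 9, 4, 12]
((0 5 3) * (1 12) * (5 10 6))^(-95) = (1 12)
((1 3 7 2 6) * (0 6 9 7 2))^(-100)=((0 6 1 3 2 9 7))^(-100)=(0 9 3 6 7 2 1)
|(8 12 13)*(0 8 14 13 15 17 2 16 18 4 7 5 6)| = |(0 8 12 15 17 2 16 18 4 7 5 6)(13 14)| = 12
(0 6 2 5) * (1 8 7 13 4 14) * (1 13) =(0 6 2 5)(1 8 7)(4 14 13) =[6, 8, 5, 3, 14, 0, 2, 1, 7, 9, 10, 11, 12, 4, 13]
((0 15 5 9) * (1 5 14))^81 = ((0 15 14 1 5 9))^81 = (0 1)(5 15)(9 14)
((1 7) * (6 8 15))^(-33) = ((1 7)(6 8 15))^(-33) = (15)(1 7)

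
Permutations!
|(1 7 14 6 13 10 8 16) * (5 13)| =9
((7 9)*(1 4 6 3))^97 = (1 4 6 3)(7 9)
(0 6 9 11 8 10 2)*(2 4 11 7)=(0 6 9 7 2)(4 11 8 10)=[6, 1, 0, 3, 11, 5, 9, 2, 10, 7, 4, 8]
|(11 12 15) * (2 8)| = |(2 8)(11 12 15)| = 6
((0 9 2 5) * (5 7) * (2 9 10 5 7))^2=((0 10 5))^2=(0 5 10)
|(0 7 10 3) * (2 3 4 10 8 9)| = 6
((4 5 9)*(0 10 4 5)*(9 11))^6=(11)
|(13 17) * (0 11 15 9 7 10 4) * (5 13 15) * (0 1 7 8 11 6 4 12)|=|(0 6 4 1 7 10 12)(5 13 17 15 9 8 11)|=7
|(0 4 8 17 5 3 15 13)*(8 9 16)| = 10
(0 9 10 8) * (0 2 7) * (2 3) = [9, 1, 7, 2, 4, 5, 6, 0, 3, 10, 8] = (0 9 10 8 3 2 7)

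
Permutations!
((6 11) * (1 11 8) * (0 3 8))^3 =(0 1)(3 11)(6 8)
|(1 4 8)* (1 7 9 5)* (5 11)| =7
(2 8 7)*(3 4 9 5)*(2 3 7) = [0, 1, 8, 4, 9, 7, 6, 3, 2, 5] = (2 8)(3 4 9 5 7)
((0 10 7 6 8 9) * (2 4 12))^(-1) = ((0 10 7 6 8 9)(2 4 12))^(-1) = (0 9 8 6 7 10)(2 12 4)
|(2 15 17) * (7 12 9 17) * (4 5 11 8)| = |(2 15 7 12 9 17)(4 5 11 8)| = 12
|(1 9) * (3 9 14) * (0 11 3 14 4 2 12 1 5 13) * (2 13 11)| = 12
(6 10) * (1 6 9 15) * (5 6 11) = [0, 11, 2, 3, 4, 6, 10, 7, 8, 15, 9, 5, 12, 13, 14, 1] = (1 11 5 6 10 9 15)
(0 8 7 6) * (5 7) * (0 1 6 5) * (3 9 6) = [8, 3, 2, 9, 4, 7, 1, 5, 0, 6] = (0 8)(1 3 9 6)(5 7)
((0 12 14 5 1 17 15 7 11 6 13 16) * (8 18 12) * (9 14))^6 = (0 5 6 12 15)(1 13 9 7 8)(11 18 17 16 14)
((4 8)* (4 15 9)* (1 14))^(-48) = (15) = ((1 14)(4 8 15 9))^(-48)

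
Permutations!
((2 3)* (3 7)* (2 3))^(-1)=(2 7)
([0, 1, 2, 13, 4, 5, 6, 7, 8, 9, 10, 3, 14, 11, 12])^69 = [0, 1, 2, 3, 4, 5, 6, 7, 8, 9, 10, 11, 14, 13, 12]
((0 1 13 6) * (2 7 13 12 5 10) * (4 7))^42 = (0 12 10 4 13)(1 5 2 7 6)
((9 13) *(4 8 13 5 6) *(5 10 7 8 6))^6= (7 8 13 9 10)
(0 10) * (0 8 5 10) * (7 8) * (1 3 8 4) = (1 3 8 5 10 7 4) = [0, 3, 2, 8, 1, 10, 6, 4, 5, 9, 7]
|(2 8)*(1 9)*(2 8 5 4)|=6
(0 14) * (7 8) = (0 14)(7 8) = [14, 1, 2, 3, 4, 5, 6, 8, 7, 9, 10, 11, 12, 13, 0]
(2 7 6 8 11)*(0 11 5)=(0 11 2 7 6 8 5)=[11, 1, 7, 3, 4, 0, 8, 6, 5, 9, 10, 2]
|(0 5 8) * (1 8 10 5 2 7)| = 10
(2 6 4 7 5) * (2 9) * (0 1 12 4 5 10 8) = (0 1 12 4 7 10 8)(2 6 5 9) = [1, 12, 6, 3, 7, 9, 5, 10, 0, 2, 8, 11, 4]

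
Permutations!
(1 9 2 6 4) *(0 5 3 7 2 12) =(0 5 3 7 2 6 4 1 9 12) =[5, 9, 6, 7, 1, 3, 4, 2, 8, 12, 10, 11, 0]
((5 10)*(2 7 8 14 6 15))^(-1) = ((2 7 8 14 6 15)(5 10))^(-1) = (2 15 6 14 8 7)(5 10)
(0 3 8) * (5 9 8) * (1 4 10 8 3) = (0 1 4 10 8)(3 5 9) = [1, 4, 2, 5, 10, 9, 6, 7, 0, 3, 8]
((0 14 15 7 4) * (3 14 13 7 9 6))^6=((0 13 7 4)(3 14 15 9 6))^6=(0 7)(3 14 15 9 6)(4 13)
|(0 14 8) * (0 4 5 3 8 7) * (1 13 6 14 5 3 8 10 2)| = 12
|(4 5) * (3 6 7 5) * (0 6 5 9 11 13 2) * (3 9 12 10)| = |(0 6 7 12 10 3 5 4 9 11 13 2)| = 12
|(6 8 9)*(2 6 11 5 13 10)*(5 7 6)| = 20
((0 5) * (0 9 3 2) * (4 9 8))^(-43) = (0 2 3 9 4 8 5)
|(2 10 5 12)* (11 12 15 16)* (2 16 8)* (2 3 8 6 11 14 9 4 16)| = 28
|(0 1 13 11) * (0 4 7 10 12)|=8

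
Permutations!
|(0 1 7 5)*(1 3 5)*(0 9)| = |(0 3 5 9)(1 7)| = 4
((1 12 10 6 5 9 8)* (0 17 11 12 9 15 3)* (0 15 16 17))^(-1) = ((1 9 8)(3 15)(5 16 17 11 12 10 6))^(-1) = (1 8 9)(3 15)(5 6 10 12 11 17 16)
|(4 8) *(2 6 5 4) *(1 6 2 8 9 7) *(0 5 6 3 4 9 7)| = 12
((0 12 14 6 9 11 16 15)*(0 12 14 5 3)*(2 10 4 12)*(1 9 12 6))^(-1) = ((0 14 1 9 11 16 15 2 10 4 6 12 5 3))^(-1) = (0 3 5 12 6 4 10 2 15 16 11 9 1 14)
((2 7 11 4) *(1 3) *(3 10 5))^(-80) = (11)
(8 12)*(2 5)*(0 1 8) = (0 1 8 12)(2 5) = [1, 8, 5, 3, 4, 2, 6, 7, 12, 9, 10, 11, 0]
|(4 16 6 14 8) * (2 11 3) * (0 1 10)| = 15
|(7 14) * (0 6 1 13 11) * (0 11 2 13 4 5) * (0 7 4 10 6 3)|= |(0 3)(1 10 6)(2 13)(4 5 7 14)|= 12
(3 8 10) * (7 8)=(3 7 8 10)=[0, 1, 2, 7, 4, 5, 6, 8, 10, 9, 3]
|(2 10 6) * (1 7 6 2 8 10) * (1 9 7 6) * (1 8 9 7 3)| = 4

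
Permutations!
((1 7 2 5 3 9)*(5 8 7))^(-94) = ((1 5 3 9)(2 8 7))^(-94) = (1 3)(2 7 8)(5 9)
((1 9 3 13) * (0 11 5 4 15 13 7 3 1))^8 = ((0 11 5 4 15 13)(1 9)(3 7))^8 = (0 5 15)(4 13 11)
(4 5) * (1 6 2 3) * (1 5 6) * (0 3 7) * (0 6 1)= (0 3 5 4 1)(2 7 6)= [3, 0, 7, 5, 1, 4, 2, 6]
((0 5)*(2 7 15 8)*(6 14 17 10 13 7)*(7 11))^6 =(2 11 14 15 10)(6 7 17 8 13)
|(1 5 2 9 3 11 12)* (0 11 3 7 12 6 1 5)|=20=|(0 11 6 1)(2 9 7 12 5)|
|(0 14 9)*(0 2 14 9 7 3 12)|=|(0 9 2 14 7 3 12)|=7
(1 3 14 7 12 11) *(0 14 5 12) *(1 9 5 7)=(0 14 1 3 7)(5 12 11 9)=[14, 3, 2, 7, 4, 12, 6, 0, 8, 5, 10, 9, 11, 13, 1]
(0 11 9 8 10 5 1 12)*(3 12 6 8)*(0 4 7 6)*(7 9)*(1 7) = (0 11 1)(3 12 4 9)(5 7 6 8 10) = [11, 0, 2, 12, 9, 7, 8, 6, 10, 3, 5, 1, 4]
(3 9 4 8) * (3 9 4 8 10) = (3 4 10)(8 9) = [0, 1, 2, 4, 10, 5, 6, 7, 9, 8, 3]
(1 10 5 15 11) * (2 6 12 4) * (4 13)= (1 10 5 15 11)(2 6 12 13 4)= [0, 10, 6, 3, 2, 15, 12, 7, 8, 9, 5, 1, 13, 4, 14, 11]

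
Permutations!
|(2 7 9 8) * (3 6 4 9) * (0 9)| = |(0 9 8 2 7 3 6 4)| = 8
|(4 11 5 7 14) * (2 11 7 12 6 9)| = |(2 11 5 12 6 9)(4 7 14)| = 6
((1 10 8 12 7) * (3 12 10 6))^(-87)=((1 6 3 12 7)(8 10))^(-87)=(1 12 6 7 3)(8 10)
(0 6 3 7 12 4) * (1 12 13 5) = [6, 12, 2, 7, 0, 1, 3, 13, 8, 9, 10, 11, 4, 5] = (0 6 3 7 13 5 1 12 4)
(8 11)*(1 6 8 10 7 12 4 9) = [0, 6, 2, 3, 9, 5, 8, 12, 11, 1, 7, 10, 4] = (1 6 8 11 10 7 12 4 9)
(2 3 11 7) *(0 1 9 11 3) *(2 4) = (0 1 9 11 7 4 2) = [1, 9, 0, 3, 2, 5, 6, 4, 8, 11, 10, 7]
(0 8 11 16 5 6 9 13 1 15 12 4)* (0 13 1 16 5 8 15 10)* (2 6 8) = [15, 10, 6, 3, 13, 8, 9, 7, 11, 1, 0, 5, 4, 16, 14, 12, 2] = (0 15 12 4 13 16 2 6 9 1 10)(5 8 11)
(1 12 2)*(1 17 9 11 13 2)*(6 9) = (1 12)(2 17 6 9 11 13) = [0, 12, 17, 3, 4, 5, 9, 7, 8, 11, 10, 13, 1, 2, 14, 15, 16, 6]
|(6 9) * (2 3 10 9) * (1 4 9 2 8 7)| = 6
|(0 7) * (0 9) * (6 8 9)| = 5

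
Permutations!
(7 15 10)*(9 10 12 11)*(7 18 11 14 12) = (7 15)(9 10 18 11)(12 14) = [0, 1, 2, 3, 4, 5, 6, 15, 8, 10, 18, 9, 14, 13, 12, 7, 16, 17, 11]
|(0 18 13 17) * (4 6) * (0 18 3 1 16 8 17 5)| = |(0 3 1 16 8 17 18 13 5)(4 6)| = 18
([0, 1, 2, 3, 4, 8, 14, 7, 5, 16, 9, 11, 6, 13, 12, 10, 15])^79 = [0, 1, 2, 3, 4, 8, 14, 7, 5, 10, 15, 11, 6, 13, 12, 16, 9]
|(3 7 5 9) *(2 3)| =|(2 3 7 5 9)| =5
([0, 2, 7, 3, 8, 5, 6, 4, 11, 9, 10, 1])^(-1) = [0, 11, 1, 3, 7, 5, 6, 2, 4, 9, 10, 8]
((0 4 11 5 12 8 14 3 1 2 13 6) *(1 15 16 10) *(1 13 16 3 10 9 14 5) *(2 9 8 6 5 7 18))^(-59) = ((0 4 11 1 9 14 10 13 5 12 6)(2 16 8 7 18)(3 15))^(-59) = (0 13 1 6 10 11 12 14 4 5 9)(2 16 8 7 18)(3 15)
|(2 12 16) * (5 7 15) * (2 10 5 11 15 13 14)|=|(2 12 16 10 5 7 13 14)(11 15)|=8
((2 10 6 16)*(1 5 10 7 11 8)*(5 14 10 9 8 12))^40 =(1 16 12)(2 5 14)(6 11 8)(7 9 10)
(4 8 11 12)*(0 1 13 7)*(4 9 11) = (0 1 13 7)(4 8)(9 11 12) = [1, 13, 2, 3, 8, 5, 6, 0, 4, 11, 10, 12, 9, 7]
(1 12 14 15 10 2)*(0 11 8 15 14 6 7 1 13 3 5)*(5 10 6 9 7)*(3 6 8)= (0 11 3 10 2 13 6 5)(1 12 9 7)(8 15)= [11, 12, 13, 10, 4, 0, 5, 1, 15, 7, 2, 3, 9, 6, 14, 8]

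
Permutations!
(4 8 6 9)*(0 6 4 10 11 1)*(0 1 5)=(0 6 9 10 11 5)(4 8)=[6, 1, 2, 3, 8, 0, 9, 7, 4, 10, 11, 5]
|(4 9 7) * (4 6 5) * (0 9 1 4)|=|(0 9 7 6 5)(1 4)|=10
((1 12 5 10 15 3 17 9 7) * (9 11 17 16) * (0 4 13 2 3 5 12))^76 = (17)(0 3 1 2 7 13 9 4 16)(5 10 15)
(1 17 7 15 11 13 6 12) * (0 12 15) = (0 12 1 17 7)(6 15 11 13) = [12, 17, 2, 3, 4, 5, 15, 0, 8, 9, 10, 13, 1, 6, 14, 11, 16, 7]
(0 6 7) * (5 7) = [6, 1, 2, 3, 4, 7, 5, 0] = (0 6 5 7)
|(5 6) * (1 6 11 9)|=5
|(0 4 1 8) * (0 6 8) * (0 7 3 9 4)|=10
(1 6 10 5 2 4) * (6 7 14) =(1 7 14 6 10 5 2 4) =[0, 7, 4, 3, 1, 2, 10, 14, 8, 9, 5, 11, 12, 13, 6]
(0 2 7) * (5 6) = [2, 1, 7, 3, 4, 6, 5, 0] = (0 2 7)(5 6)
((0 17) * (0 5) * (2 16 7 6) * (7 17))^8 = (0 7 6 2 16 17 5) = ((0 7 6 2 16 17 5))^8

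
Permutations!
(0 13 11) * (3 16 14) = (0 13 11)(3 16 14) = [13, 1, 2, 16, 4, 5, 6, 7, 8, 9, 10, 0, 12, 11, 3, 15, 14]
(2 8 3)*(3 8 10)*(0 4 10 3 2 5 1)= [4, 0, 3, 5, 10, 1, 6, 7, 8, 9, 2]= (0 4 10 2 3 5 1)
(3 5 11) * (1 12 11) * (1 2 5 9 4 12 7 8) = [0, 7, 5, 9, 12, 2, 6, 8, 1, 4, 10, 3, 11] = (1 7 8)(2 5)(3 9 4 12 11)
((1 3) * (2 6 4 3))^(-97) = ((1 2 6 4 3))^(-97) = (1 4 2 3 6)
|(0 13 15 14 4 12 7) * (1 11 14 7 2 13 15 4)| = |(0 15 7)(1 11 14)(2 13 4 12)| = 12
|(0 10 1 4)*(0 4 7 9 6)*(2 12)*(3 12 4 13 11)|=6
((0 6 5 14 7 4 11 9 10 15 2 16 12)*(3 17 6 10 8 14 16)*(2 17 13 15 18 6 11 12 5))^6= (0 13 14 18 17 4 2 9)(3 8 10 15 7 6 11 12)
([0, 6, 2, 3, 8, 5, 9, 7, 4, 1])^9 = [0, 1, 2, 3, 8, 5, 6, 7, 4, 9]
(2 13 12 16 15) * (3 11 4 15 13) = [0, 1, 3, 11, 15, 5, 6, 7, 8, 9, 10, 4, 16, 12, 14, 2, 13] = (2 3 11 4 15)(12 16 13)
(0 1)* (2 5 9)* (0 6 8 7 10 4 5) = [1, 6, 0, 3, 5, 9, 8, 10, 7, 2, 4] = (0 1 6 8 7 10 4 5 9 2)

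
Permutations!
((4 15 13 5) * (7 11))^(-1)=(4 5 13 15)(7 11)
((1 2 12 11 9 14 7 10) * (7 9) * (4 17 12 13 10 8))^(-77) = ((1 2 13 10)(4 17 12 11 7 8)(9 14))^(-77) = (1 10 13 2)(4 17 12 11 7 8)(9 14)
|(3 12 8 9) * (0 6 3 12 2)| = |(0 6 3 2)(8 9 12)| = 12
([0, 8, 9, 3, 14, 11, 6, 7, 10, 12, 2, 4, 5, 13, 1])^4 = [0, 9, 11, 3, 10, 1, 6, 7, 12, 4, 5, 8, 14, 13, 2]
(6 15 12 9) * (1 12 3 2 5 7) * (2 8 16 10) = (1 12 9 6 15 3 8 16 10 2 5 7) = [0, 12, 5, 8, 4, 7, 15, 1, 16, 6, 2, 11, 9, 13, 14, 3, 10]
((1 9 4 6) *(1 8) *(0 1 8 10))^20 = ((0 1 9 4 6 10))^20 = (0 9 6)(1 4 10)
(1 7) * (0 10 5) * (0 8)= (0 10 5 8)(1 7)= [10, 7, 2, 3, 4, 8, 6, 1, 0, 9, 5]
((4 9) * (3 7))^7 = ((3 7)(4 9))^7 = (3 7)(4 9)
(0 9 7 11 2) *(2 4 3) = (0 9 7 11 4 3 2) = [9, 1, 0, 2, 3, 5, 6, 11, 8, 7, 10, 4]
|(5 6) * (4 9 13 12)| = 4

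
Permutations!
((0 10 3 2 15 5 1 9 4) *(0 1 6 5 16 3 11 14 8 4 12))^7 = (0 9 4 14 10 12 1 8 11)(2 3 16 15)(5 6)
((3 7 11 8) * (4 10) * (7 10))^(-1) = ((3 10 4 7 11 8))^(-1) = (3 8 11 7 4 10)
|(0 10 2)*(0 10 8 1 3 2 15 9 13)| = |(0 8 1 3 2 10 15 9 13)| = 9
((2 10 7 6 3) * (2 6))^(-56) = ((2 10 7)(3 6))^(-56) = (2 10 7)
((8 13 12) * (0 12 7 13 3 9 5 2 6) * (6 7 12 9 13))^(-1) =(0 6 7 2 5 9)(3 8 12 13)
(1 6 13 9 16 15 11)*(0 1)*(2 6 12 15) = (0 1 12 15 11)(2 6 13 9 16) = [1, 12, 6, 3, 4, 5, 13, 7, 8, 16, 10, 0, 15, 9, 14, 11, 2]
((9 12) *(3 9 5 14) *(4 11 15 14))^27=((3 9 12 5 4 11 15 14))^27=(3 5 15 9 4 14 12 11)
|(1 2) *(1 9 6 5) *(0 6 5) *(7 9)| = 10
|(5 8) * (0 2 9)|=6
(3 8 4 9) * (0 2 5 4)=(0 2 5 4 9 3 8)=[2, 1, 5, 8, 9, 4, 6, 7, 0, 3]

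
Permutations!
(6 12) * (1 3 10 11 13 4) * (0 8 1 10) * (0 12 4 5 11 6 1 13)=[8, 3, 2, 12, 10, 11, 4, 7, 13, 9, 6, 0, 1, 5]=(0 8 13 5 11)(1 3 12)(4 10 6)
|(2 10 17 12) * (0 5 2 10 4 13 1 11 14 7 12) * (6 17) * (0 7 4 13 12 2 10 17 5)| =9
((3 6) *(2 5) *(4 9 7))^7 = ((2 5)(3 6)(4 9 7))^7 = (2 5)(3 6)(4 9 7)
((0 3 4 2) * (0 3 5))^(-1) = ((0 5)(2 3 4))^(-1) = (0 5)(2 4 3)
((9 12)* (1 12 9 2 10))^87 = (1 10 2 12)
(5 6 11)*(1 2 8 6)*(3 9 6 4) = (1 2 8 4 3 9 6 11 5) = [0, 2, 8, 9, 3, 1, 11, 7, 4, 6, 10, 5]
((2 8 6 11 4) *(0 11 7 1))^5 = ((0 11 4 2 8 6 7 1))^5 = (0 6 4 1 8 11 7 2)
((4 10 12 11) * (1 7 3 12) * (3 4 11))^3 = ((1 7 4 10)(3 12))^3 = (1 10 4 7)(3 12)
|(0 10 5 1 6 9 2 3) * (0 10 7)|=14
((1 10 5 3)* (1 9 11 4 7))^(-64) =((1 10 5 3 9 11 4 7))^(-64) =(11)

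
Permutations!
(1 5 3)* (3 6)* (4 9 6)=(1 5 4 9 6 3)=[0, 5, 2, 1, 9, 4, 3, 7, 8, 6]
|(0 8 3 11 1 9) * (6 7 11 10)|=|(0 8 3 10 6 7 11 1 9)|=9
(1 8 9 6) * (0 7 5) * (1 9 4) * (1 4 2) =(0 7 5)(1 8 2)(6 9) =[7, 8, 1, 3, 4, 0, 9, 5, 2, 6]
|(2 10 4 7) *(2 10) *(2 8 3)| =|(2 8 3)(4 7 10)| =3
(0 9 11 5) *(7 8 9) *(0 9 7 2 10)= (0 2 10)(5 9 11)(7 8)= [2, 1, 10, 3, 4, 9, 6, 8, 7, 11, 0, 5]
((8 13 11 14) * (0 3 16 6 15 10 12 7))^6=((0 3 16 6 15 10 12 7)(8 13 11 14))^6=(0 12 15 16)(3 7 10 6)(8 11)(13 14)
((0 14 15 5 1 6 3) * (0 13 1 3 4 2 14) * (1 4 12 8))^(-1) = ((1 6 12 8)(2 14 15 5 3 13 4))^(-1) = (1 8 12 6)(2 4 13 3 5 15 14)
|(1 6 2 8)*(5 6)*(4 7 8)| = 7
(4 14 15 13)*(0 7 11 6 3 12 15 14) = [7, 1, 2, 12, 0, 5, 3, 11, 8, 9, 10, 6, 15, 4, 14, 13] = (0 7 11 6 3 12 15 13 4)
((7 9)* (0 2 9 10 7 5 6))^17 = (0 9 6 2 5)(7 10)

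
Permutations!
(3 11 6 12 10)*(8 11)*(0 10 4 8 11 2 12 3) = (0 10)(2 12 4 8)(3 11 6) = [10, 1, 12, 11, 8, 5, 3, 7, 2, 9, 0, 6, 4]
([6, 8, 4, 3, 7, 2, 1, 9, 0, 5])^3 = (0 8 1 6)(2 9 4 5 7)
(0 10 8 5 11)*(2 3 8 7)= (0 10 7 2 3 8 5 11)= [10, 1, 3, 8, 4, 11, 6, 2, 5, 9, 7, 0]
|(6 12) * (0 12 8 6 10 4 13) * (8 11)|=|(0 12 10 4 13)(6 11 8)|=15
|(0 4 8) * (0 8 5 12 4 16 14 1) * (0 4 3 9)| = |(0 16 14 1 4 5 12 3 9)| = 9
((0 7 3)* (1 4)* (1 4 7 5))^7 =((0 5 1 7 3))^7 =(0 1 3 5 7)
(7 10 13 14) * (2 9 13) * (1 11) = (1 11)(2 9 13 14 7 10) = [0, 11, 9, 3, 4, 5, 6, 10, 8, 13, 2, 1, 12, 14, 7]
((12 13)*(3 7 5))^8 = ((3 7 5)(12 13))^8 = (13)(3 5 7)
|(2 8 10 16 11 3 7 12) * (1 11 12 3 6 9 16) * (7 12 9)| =18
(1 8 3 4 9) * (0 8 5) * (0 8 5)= (0 5 8 3 4 9 1)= [5, 0, 2, 4, 9, 8, 6, 7, 3, 1]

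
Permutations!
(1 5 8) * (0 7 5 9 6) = (0 7 5 8 1 9 6) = [7, 9, 2, 3, 4, 8, 0, 5, 1, 6]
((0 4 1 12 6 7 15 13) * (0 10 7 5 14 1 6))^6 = ((0 4 6 5 14 1 12)(7 15 13 10))^6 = (0 12 1 14 5 6 4)(7 13)(10 15)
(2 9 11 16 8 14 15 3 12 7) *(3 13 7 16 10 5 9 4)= (2 4 3 12 16 8 14 15 13 7)(5 9 11 10)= [0, 1, 4, 12, 3, 9, 6, 2, 14, 11, 5, 10, 16, 7, 15, 13, 8]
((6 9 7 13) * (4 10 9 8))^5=(4 6 7 10 8 13 9)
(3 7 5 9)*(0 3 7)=(0 3)(5 9 7)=[3, 1, 2, 0, 4, 9, 6, 5, 8, 7]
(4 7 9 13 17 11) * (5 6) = (4 7 9 13 17 11)(5 6) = [0, 1, 2, 3, 7, 6, 5, 9, 8, 13, 10, 4, 12, 17, 14, 15, 16, 11]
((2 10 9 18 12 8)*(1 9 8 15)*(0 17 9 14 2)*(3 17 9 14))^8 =(0 14 15)(1 9 2)(3 18 10)(8 17 12)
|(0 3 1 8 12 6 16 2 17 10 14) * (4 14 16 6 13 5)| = 36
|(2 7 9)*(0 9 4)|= |(0 9 2 7 4)|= 5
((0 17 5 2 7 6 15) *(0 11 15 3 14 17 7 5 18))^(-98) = (18)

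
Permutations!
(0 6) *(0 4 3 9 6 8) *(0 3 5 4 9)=(0 8 3)(4 5)(6 9)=[8, 1, 2, 0, 5, 4, 9, 7, 3, 6]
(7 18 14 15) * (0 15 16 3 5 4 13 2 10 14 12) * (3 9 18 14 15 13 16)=[13, 1, 10, 5, 16, 4, 6, 14, 8, 18, 15, 11, 0, 2, 3, 7, 9, 17, 12]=(0 13 2 10 15 7 14 3 5 4 16 9 18 12)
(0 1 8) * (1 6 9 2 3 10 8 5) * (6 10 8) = (0 10 6 9 2 3 8)(1 5) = [10, 5, 3, 8, 4, 1, 9, 7, 0, 2, 6]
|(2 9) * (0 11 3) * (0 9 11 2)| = 5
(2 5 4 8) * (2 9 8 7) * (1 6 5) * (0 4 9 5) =(0 4 7 2 1 6)(5 9 8) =[4, 6, 1, 3, 7, 9, 0, 2, 5, 8]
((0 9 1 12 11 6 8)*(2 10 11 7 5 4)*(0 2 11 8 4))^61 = ((0 9 1 12 7 5)(2 10 8)(4 11 6))^61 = (0 9 1 12 7 5)(2 10 8)(4 11 6)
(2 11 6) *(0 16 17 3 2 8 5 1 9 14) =(0 16 17 3 2 11 6 8 5 1 9 14) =[16, 9, 11, 2, 4, 1, 8, 7, 5, 14, 10, 6, 12, 13, 0, 15, 17, 3]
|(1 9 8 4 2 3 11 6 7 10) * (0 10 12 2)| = |(0 10 1 9 8 4)(2 3 11 6 7 12)| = 6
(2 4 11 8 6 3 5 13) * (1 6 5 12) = (1 6 3 12)(2 4 11 8 5 13) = [0, 6, 4, 12, 11, 13, 3, 7, 5, 9, 10, 8, 1, 2]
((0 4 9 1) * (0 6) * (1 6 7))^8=((0 4 9 6)(1 7))^8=(9)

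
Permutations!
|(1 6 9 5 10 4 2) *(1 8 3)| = 9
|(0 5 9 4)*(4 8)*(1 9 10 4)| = 12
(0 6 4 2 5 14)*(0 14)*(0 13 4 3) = (14)(0 6 3)(2 5 13 4) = [6, 1, 5, 0, 2, 13, 3, 7, 8, 9, 10, 11, 12, 4, 14]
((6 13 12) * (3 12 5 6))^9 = (13)(3 12)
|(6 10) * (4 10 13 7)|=5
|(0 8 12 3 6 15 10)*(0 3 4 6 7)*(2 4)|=10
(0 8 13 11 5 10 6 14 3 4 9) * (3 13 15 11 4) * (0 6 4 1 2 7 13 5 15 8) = (1 2 7 13)(4 9 6 14 5 10)(11 15) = [0, 2, 7, 3, 9, 10, 14, 13, 8, 6, 4, 15, 12, 1, 5, 11]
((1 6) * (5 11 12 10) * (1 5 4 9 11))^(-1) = ((1 6 5)(4 9 11 12 10))^(-1) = (1 5 6)(4 10 12 11 9)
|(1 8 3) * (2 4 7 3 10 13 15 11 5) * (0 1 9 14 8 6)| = 12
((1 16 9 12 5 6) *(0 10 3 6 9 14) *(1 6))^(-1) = (0 14 16 1 3 10)(5 12 9)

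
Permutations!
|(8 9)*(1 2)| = 2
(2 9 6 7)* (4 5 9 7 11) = (2 7)(4 5 9 6 11) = [0, 1, 7, 3, 5, 9, 11, 2, 8, 6, 10, 4]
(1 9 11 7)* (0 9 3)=(0 9 11 7 1 3)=[9, 3, 2, 0, 4, 5, 6, 1, 8, 11, 10, 7]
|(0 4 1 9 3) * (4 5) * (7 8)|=6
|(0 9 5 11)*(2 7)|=|(0 9 5 11)(2 7)|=4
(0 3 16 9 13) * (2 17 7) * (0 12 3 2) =(0 2 17 7)(3 16 9 13 12) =[2, 1, 17, 16, 4, 5, 6, 0, 8, 13, 10, 11, 3, 12, 14, 15, 9, 7]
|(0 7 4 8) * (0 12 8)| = 6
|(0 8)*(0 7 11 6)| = 5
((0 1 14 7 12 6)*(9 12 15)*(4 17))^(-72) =((0 1 14 7 15 9 12 6)(4 17))^(-72) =(17)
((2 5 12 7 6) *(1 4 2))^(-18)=(1 5 6 2 7 4 12)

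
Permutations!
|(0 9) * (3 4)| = 2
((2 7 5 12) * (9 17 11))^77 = (2 7 5 12)(9 11 17)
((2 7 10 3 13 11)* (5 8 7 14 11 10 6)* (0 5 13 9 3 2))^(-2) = ((0 5 8 7 6 13 10 2 14 11)(3 9))^(-2) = (0 14 10 6 8)(2 13 7 5 11)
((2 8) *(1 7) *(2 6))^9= (8)(1 7)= ((1 7)(2 8 6))^9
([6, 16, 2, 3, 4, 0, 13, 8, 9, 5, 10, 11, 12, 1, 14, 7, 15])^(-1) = (0 5 9 8 7 15 16 1 13 6)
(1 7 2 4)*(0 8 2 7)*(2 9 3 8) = [2, 0, 4, 8, 1, 5, 6, 7, 9, 3] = (0 2 4 1)(3 8 9)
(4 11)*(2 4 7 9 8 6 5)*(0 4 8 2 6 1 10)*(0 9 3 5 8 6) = [4, 10, 6, 5, 11, 0, 8, 3, 1, 2, 9, 7] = (0 4 11 7 3 5)(1 10 9 2 6 8)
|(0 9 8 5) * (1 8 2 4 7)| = 8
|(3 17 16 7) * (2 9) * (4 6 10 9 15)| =12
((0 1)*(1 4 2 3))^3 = (0 3 4 1 2)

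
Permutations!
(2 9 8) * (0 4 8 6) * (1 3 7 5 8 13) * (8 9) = (0 4 13 1 3 7 5 9 6)(2 8) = [4, 3, 8, 7, 13, 9, 0, 5, 2, 6, 10, 11, 12, 1]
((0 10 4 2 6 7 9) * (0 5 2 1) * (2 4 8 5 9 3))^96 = ((0 10 8 5 4 1)(2 6 7 3))^96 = (10)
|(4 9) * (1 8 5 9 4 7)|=|(1 8 5 9 7)|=5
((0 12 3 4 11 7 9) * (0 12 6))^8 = ((0 6)(3 4 11 7 9 12))^8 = (3 11 9)(4 7 12)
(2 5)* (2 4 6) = (2 5 4 6) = [0, 1, 5, 3, 6, 4, 2]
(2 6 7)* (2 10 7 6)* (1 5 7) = [0, 5, 2, 3, 4, 7, 6, 10, 8, 9, 1] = (1 5 7 10)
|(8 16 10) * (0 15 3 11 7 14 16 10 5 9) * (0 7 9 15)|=|(3 11 9 7 14 16 5 15)(8 10)|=8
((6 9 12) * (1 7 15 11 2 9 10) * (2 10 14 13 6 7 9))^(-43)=((1 9 12 7 15 11 10)(6 14 13))^(-43)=(1 10 11 15 7 12 9)(6 13 14)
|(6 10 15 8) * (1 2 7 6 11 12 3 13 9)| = 12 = |(1 2 7 6 10 15 8 11 12 3 13 9)|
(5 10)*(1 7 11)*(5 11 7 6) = (1 6 5 10 11) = [0, 6, 2, 3, 4, 10, 5, 7, 8, 9, 11, 1]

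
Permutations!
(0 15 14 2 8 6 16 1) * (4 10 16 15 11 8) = (0 11 8 6 15 14 2 4 10 16 1) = [11, 0, 4, 3, 10, 5, 15, 7, 6, 9, 16, 8, 12, 13, 2, 14, 1]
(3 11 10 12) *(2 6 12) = (2 6 12 3 11 10) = [0, 1, 6, 11, 4, 5, 12, 7, 8, 9, 2, 10, 3]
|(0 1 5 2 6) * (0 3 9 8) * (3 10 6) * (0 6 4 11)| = |(0 1 5 2 3 9 8 6 10 4 11)| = 11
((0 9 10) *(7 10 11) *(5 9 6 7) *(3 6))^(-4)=((0 3 6 7 10)(5 9 11))^(-4)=(0 3 6 7 10)(5 11 9)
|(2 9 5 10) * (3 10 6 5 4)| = 10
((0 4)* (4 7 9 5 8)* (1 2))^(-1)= (0 4 8 5 9 7)(1 2)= ((0 7 9 5 8 4)(1 2))^(-1)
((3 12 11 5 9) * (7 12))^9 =(3 11)(5 7)(9 12)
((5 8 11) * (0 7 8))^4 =(0 5 11 8 7)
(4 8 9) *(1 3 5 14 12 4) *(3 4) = (1 4 8 9)(3 5 14 12) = [0, 4, 2, 5, 8, 14, 6, 7, 9, 1, 10, 11, 3, 13, 12]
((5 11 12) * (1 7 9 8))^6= ((1 7 9 8)(5 11 12))^6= (12)(1 9)(7 8)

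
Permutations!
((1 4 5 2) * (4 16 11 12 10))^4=(1 10)(2 12)(4 16)(5 11)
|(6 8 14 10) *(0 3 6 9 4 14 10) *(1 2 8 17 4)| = |(0 3 6 17 4 14)(1 2 8 10 9)| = 30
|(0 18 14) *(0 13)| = 4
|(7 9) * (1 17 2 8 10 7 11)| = |(1 17 2 8 10 7 9 11)| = 8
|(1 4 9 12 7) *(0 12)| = 6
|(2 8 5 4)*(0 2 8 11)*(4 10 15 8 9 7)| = |(0 2 11)(4 9 7)(5 10 15 8)| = 12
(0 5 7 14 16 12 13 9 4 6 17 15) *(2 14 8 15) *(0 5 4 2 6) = (0 4)(2 14 16 12 13 9)(5 7 8 15)(6 17) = [4, 1, 14, 3, 0, 7, 17, 8, 15, 2, 10, 11, 13, 9, 16, 5, 12, 6]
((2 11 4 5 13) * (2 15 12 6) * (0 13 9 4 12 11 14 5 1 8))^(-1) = ((0 13 15 11 12 6 2 14 5 9 4 1 8))^(-1) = (0 8 1 4 9 5 14 2 6 12 11 15 13)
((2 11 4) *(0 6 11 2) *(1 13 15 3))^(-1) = (0 4 11 6)(1 3 15 13)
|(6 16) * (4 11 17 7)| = 4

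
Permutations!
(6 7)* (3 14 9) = (3 14 9)(6 7) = [0, 1, 2, 14, 4, 5, 7, 6, 8, 3, 10, 11, 12, 13, 9]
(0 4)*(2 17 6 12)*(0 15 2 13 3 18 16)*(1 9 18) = [4, 9, 17, 1, 15, 5, 12, 7, 8, 18, 10, 11, 13, 3, 14, 2, 0, 6, 16] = (0 4 15 2 17 6 12 13 3 1 9 18 16)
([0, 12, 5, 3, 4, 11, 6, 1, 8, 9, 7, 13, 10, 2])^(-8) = [0, 1, 2, 3, 4, 5, 6, 7, 8, 9, 10, 11, 12, 13]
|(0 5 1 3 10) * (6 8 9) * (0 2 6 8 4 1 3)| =|(0 5 3 10 2 6 4 1)(8 9)| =8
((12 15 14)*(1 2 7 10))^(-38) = (1 7)(2 10)(12 15 14)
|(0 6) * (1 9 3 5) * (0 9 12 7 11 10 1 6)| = |(1 12 7 11 10)(3 5 6 9)| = 20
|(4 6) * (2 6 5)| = 4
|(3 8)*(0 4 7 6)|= 4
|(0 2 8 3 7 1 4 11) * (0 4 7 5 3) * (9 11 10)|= |(0 2 8)(1 7)(3 5)(4 10 9 11)|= 12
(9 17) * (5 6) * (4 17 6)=(4 17 9 6 5)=[0, 1, 2, 3, 17, 4, 5, 7, 8, 6, 10, 11, 12, 13, 14, 15, 16, 9]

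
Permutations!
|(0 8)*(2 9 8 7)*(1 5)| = 10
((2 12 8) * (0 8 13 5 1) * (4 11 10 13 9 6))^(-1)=(0 1 5 13 10 11 4 6 9 12 2 8)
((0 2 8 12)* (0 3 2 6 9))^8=((0 6 9)(2 8 12 3))^8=(12)(0 9 6)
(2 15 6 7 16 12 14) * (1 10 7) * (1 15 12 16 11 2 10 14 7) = (16)(1 14 10)(2 12 7 11)(6 15) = [0, 14, 12, 3, 4, 5, 15, 11, 8, 9, 1, 2, 7, 13, 10, 6, 16]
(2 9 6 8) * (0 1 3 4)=(0 1 3 4)(2 9 6 8)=[1, 3, 9, 4, 0, 5, 8, 7, 2, 6]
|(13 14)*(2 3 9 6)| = |(2 3 9 6)(13 14)| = 4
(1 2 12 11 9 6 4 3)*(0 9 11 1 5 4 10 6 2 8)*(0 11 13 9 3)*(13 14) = (0 3 5 4)(1 8 11 14 13 9 2 12)(6 10) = [3, 8, 12, 5, 0, 4, 10, 7, 11, 2, 6, 14, 1, 9, 13]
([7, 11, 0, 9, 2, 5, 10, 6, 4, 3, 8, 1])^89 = [4, 11, 8, 9, 10, 5, 0, 2, 6, 3, 7, 1]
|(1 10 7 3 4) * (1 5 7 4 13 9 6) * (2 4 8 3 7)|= |(1 10 8 3 13 9 6)(2 4 5)|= 21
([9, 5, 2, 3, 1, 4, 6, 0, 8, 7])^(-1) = (0 7 9)(1 4 5)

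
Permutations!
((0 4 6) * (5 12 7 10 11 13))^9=((0 4 6)(5 12 7 10 11 13))^9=(5 10)(7 13)(11 12)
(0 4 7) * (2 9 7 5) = [4, 1, 9, 3, 5, 2, 6, 0, 8, 7] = (0 4 5 2 9 7)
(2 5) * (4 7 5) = (2 4 7 5) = [0, 1, 4, 3, 7, 2, 6, 5]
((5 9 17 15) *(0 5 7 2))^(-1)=(0 2 7 15 17 9 5)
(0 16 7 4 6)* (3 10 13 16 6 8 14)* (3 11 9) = (0 6)(3 10 13 16 7 4 8 14 11 9) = [6, 1, 2, 10, 8, 5, 0, 4, 14, 3, 13, 9, 12, 16, 11, 15, 7]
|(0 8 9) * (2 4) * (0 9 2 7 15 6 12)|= 8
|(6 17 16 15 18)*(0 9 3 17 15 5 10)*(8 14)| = 42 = |(0 9 3 17 16 5 10)(6 15 18)(8 14)|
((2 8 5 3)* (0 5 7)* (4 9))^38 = ((0 5 3 2 8 7)(4 9))^38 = (9)(0 3 8)(2 7 5)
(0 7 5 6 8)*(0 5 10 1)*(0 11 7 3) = (0 3)(1 11 7 10)(5 6 8) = [3, 11, 2, 0, 4, 6, 8, 10, 5, 9, 1, 7]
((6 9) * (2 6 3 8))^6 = ((2 6 9 3 8))^6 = (2 6 9 3 8)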